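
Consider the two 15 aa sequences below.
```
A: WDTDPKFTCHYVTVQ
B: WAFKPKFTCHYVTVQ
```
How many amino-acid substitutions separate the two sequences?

The sequences differ at residues 2, 3, 4 (1-based) — 3 in total.

3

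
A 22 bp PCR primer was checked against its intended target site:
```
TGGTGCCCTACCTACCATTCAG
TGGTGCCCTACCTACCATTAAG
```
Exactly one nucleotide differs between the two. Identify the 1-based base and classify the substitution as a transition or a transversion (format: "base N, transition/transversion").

The sequences differ only at base 20: C→A (pyrimidine→purine), a transversion.

base 20, transversion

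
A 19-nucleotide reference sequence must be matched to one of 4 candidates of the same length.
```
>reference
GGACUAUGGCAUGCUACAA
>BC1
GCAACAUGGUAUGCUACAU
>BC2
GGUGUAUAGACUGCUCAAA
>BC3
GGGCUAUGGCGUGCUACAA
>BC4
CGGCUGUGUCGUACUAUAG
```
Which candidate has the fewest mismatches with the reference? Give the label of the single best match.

BC3

Hamming distances to reference — BC1: 5; BC2: 7; BC3: 2; BC4: 8.
Smallest is BC3 with 2 mismatches.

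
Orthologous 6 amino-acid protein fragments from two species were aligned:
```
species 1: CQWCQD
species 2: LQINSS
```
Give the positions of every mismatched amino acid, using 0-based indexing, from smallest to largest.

Scanning 0-based: 0: C/L; 2: W/I; 3: C/N; 4: Q/S; 5: D/S.

0, 2, 3, 4, 5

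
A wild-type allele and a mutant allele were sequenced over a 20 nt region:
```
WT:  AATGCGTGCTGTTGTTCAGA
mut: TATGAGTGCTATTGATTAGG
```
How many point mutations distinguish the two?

6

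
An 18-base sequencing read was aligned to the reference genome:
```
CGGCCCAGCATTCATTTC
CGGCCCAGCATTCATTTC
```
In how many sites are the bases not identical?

0

The two sequences are identical at every position.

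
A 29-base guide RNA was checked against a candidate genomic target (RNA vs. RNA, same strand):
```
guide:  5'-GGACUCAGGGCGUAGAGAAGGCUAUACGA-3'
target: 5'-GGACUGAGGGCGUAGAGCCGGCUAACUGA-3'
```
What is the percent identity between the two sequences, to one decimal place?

Mismatches at positions 6, 18, 19, 25, 26, 27 (1-based): 6 of 29.
Identical positions: 23/29 = 79.31% → 79.3%.

79.3%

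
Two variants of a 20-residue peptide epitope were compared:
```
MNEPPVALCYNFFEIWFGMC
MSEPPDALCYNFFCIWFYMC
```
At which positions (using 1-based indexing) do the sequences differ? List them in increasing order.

Differences at position 2 (N→S), position 6 (V→D), position 14 (E→C), position 18 (G→Y).

2, 6, 14, 18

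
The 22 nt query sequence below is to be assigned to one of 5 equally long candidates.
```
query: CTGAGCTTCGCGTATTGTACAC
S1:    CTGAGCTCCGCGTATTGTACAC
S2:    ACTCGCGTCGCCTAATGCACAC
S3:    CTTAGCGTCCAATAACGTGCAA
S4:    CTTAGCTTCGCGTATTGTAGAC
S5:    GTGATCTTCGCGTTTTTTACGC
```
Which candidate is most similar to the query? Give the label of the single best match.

S1 differs at 1 base; S2 differs at 8 bases; S3 differs at 9 bases; S4 differs at 2 bases; S5 differs at 5 bases. The closest is S1.

S1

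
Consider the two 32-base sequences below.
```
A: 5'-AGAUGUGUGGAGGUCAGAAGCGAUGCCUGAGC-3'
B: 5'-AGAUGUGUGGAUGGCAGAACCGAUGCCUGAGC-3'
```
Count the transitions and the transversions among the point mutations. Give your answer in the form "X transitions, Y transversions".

0 transitions, 3 transversions

Mismatches (1-based):
base 12: G→U (purine→pyrimidine, transversion)
base 14: U→G (pyrimidine→purine, transversion)
base 20: G→C (purine→pyrimidine, transversion)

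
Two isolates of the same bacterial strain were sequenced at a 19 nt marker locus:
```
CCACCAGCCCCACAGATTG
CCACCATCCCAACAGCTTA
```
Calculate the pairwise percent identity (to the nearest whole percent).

79%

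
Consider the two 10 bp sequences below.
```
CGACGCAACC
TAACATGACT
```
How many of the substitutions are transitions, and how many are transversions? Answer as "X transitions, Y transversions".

6 transitions, 0 transversions

Mismatches (1-based):
site 1: C→T (pyrimidine→pyrimidine, transition)
site 2: G→A (purine→purine, transition)
site 5: G→A (purine→purine, transition)
site 6: C→T (pyrimidine→pyrimidine, transition)
site 7: A→G (purine→purine, transition)
site 10: C→T (pyrimidine→pyrimidine, transition)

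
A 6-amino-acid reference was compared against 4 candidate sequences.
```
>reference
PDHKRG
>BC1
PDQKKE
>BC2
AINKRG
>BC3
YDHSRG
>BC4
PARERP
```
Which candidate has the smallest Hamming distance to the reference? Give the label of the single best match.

BC1 differs at 3 residues; BC2 differs at 3 residues; BC3 differs at 2 residues; BC4 differs at 4 residues. The closest is BC3.

BC3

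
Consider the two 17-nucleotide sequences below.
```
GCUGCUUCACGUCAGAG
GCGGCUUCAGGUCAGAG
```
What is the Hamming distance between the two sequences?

2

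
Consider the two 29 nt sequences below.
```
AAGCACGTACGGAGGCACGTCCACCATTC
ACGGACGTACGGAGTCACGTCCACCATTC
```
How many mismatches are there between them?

3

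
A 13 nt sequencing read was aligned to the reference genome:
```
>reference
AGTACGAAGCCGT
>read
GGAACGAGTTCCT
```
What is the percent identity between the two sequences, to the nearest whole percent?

54%

Mismatches at positions 1, 3, 8, 9, 10, 12 (1-based): 6 of 13.
Identical positions: 7/13 = 53.85% → 54%.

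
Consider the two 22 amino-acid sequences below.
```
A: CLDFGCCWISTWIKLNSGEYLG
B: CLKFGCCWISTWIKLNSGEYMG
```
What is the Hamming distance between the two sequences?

Comparing position by position, 2 positions differ: 3 (D/K), 21 (L/M).

2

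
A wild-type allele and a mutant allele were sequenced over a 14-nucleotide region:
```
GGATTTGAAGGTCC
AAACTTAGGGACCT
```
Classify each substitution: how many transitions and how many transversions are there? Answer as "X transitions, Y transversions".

9 transitions, 0 transversions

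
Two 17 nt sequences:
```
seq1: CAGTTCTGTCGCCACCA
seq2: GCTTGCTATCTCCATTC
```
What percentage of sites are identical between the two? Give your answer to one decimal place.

Mismatches at positions 1, 2, 3, 5, 8, 11, 15, 16, 17 (1-based): 9 of 17.
Identical positions: 8/17 = 47.06% → 47.1%.

47.1%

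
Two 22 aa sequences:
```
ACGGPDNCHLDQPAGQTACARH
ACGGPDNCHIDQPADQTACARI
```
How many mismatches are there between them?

Mismatches (1-based): position 10: L→I; position 15: G→D; position 22: H→I.

3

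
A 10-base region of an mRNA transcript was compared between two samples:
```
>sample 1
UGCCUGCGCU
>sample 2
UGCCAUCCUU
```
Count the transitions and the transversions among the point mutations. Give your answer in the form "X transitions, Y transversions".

1 transition, 3 transversions

Mismatches (1-based):
base 5: U→A (pyrimidine→purine, transversion)
base 6: G→U (purine→pyrimidine, transversion)
base 8: G→C (purine→pyrimidine, transversion)
base 9: C→U (pyrimidine→pyrimidine, transition)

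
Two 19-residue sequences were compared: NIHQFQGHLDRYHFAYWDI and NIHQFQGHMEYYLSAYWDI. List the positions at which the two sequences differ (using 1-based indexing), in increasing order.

9, 10, 11, 13, 14

Scanning 1-based: 9: L/M; 10: D/E; 11: R/Y; 13: H/L; 14: F/S.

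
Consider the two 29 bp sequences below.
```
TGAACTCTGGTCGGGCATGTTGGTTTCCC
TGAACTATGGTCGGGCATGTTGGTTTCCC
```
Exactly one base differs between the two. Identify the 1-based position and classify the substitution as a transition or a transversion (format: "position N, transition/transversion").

position 7, transversion

The sequences differ only at position 7: C→A (pyrimidine→purine), a transversion.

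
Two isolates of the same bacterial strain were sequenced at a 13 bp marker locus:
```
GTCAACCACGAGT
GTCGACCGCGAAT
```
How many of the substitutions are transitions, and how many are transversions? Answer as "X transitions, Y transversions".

Mismatches (1-based):
position 4: A→G (purine→purine, transition)
position 8: A→G (purine→purine, transition)
position 12: G→A (purine→purine, transition)

3 transitions, 0 transversions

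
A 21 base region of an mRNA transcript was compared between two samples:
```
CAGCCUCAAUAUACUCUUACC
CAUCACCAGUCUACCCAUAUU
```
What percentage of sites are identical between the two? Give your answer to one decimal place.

9 positions differ (3, 5, 6, 9, 11, 15, 17, 20, 21), so 12 of 21 match: 12/21 = 57.14%.

57.1%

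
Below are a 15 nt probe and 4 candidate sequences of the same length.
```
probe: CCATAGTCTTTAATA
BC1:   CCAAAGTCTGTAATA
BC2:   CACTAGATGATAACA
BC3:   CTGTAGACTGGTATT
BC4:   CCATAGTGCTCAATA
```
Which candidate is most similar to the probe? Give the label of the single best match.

Hamming distances to probe — BC1: 2; BC2: 7; BC3: 7; BC4: 3.
Smallest is BC1 with 2 mismatches.

BC1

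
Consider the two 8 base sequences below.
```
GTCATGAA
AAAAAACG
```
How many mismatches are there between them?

7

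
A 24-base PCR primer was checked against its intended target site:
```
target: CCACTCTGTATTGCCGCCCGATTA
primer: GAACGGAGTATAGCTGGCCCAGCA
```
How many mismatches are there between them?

11

The sequences differ at positions 1, 2, 5, 6, 7, 12, 15, 17, 20, 22, 23 (1-based) — 11 in total.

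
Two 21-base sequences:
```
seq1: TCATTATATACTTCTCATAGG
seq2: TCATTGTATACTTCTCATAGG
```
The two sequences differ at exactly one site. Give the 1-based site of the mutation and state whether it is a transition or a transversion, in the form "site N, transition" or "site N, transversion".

Site 6 changes A→G. A is a purine and G is a purine, so this is a transition.

site 6, transition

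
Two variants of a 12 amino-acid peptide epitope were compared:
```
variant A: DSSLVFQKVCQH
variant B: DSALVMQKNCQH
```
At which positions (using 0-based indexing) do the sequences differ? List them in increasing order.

2, 5, 8

Scanning 0-based: 2: S/A; 5: F/M; 8: V/N.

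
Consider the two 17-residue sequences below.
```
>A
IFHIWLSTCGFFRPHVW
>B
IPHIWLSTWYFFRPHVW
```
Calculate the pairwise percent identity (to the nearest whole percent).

3 positions differ (2, 9, 10), so 14 of 17 match: 14/17 = 82.35%.

82%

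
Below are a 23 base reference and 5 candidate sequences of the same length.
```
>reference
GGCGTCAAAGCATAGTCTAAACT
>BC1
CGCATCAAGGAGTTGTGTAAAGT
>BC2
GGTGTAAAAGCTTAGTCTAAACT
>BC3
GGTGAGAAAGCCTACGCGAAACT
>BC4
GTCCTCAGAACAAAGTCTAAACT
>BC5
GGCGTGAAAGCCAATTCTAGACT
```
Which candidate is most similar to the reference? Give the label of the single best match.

BC2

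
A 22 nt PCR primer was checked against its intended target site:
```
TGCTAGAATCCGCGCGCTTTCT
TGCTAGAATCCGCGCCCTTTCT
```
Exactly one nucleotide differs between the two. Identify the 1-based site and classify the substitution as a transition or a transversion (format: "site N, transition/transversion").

site 16, transversion

The sequences differ only at site 16: G→C (purine→pyrimidine), a transversion.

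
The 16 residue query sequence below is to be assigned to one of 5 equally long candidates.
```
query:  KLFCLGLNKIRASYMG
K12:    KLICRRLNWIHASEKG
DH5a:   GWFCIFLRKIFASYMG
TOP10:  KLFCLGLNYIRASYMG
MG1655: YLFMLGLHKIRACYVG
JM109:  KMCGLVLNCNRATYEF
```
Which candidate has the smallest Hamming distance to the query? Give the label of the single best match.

K12 differs at 7 residues; DH5a differs at 6 residues; TOP10 differs at 1 residue; MG1655 differs at 5 residues; JM109 differs at 9 residues. The closest is TOP10.

TOP10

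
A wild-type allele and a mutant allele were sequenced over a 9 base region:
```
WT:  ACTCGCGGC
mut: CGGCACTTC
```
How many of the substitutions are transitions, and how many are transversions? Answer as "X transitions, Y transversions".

1 transition, 5 transversions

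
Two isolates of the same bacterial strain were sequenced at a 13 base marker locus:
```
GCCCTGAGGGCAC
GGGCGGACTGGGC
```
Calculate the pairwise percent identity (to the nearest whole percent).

Mismatches at positions 2, 3, 5, 8, 9, 11, 12 (1-based): 7 of 13.
Identical positions: 6/13 = 46.15% → 46%.

46%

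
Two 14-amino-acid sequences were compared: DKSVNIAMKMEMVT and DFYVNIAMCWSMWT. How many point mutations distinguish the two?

6

The sequences differ at positions 2, 3, 9, 10, 11, 13 (1-based) — 6 in total.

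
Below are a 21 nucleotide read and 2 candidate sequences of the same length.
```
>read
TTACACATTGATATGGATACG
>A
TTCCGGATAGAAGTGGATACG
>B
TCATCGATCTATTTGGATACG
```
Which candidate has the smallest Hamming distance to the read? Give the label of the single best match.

A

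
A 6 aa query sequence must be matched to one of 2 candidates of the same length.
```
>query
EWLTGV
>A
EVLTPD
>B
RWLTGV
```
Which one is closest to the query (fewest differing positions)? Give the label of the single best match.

B

Hamming distances to query — A: 3; B: 1.
Smallest is B with 1 mismatch.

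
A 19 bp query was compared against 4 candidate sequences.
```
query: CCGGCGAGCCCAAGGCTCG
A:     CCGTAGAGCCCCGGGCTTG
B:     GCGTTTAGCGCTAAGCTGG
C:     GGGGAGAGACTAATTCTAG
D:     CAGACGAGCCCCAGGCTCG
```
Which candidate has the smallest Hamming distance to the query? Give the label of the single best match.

D

A differs at 5 bases; B differs at 8 bases; C differs at 8 bases; D differs at 3 bases. The closest is D.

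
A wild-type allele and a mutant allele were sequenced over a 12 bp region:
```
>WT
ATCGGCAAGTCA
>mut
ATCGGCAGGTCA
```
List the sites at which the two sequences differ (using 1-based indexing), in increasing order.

Scanning 1-based: 8: A/G.

8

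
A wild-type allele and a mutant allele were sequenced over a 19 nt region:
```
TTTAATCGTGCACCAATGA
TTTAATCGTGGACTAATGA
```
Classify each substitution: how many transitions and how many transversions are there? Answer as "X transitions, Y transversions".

Mismatches (1-based):
site 11: C→G (pyrimidine→purine, transversion)
site 14: C→T (pyrimidine→pyrimidine, transition)

1 transition, 1 transversion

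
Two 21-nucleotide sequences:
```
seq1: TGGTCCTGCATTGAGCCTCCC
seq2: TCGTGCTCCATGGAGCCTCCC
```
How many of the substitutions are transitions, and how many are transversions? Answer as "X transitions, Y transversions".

0 transitions, 4 transversions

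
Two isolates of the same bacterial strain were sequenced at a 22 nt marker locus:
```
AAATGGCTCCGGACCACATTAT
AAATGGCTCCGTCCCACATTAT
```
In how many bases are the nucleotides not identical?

2

Mismatches (1-based): base 12: G→T; base 13: A→C.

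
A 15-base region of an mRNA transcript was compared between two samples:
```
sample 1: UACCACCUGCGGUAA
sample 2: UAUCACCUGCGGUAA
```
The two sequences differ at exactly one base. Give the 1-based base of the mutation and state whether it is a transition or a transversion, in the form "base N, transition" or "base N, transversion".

The sequences differ only at base 3: C→U (pyrimidine→pyrimidine), a transition.

base 3, transition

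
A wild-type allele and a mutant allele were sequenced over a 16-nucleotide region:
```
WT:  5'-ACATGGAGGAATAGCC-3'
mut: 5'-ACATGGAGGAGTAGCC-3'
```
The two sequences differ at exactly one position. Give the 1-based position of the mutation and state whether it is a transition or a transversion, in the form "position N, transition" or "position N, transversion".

position 11, transition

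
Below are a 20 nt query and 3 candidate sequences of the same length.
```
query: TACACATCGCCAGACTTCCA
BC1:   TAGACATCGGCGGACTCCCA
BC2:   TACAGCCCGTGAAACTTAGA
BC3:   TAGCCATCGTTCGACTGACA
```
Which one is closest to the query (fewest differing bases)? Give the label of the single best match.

BC1

Hamming distances to query — BC1: 4; BC2: 8; BC3: 7.
Smallest is BC1 with 4 mismatches.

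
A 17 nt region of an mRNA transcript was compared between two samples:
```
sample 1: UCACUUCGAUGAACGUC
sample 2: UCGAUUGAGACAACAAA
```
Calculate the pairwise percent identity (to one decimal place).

Mismatches at positions 3, 4, 7, 8, 9, 10, 11, 15, 16, 17 (1-based): 10 of 17.
Identical positions: 7/17 = 41.18% → 41.2%.

41.2%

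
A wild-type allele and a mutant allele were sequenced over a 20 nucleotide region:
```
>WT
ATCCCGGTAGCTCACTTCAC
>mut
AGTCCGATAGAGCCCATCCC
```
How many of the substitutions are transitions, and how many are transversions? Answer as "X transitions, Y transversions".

Transitions (purine↔purine or pyrimidine↔pyrimidine): 3 C→T, 7 G→A.
Transversions (purine↔pyrimidine): 2 T→G, 11 C→A, 12 T→G, 14 A→C, 16 T→A, 19 A→C.

2 transitions, 6 transversions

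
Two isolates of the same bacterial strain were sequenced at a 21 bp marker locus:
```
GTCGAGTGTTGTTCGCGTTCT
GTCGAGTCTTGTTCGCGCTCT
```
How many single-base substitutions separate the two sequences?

Mismatches (1-based): position 8: G→C; position 18: T→C.

2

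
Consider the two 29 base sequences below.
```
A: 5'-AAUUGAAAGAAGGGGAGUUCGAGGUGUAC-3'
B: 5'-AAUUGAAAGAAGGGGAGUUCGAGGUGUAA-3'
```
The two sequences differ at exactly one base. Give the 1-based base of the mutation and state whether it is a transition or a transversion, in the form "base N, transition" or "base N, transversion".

base 29, transversion

The sequences differ only at base 29: C→A (pyrimidine→purine), a transversion.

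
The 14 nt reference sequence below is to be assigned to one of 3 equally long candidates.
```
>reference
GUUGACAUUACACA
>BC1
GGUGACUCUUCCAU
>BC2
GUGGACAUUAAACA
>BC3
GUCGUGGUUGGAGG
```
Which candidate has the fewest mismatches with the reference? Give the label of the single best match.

Hamming distances to reference — BC1: 7; BC2: 2; BC3: 8.
Smallest is BC2 with 2 mismatches.

BC2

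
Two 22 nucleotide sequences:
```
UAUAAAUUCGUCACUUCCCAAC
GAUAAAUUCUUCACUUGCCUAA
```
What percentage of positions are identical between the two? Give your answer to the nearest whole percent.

5 positions differ (1, 10, 17, 20, 22), so 17 of 22 match: 17/22 = 77.27%.

77%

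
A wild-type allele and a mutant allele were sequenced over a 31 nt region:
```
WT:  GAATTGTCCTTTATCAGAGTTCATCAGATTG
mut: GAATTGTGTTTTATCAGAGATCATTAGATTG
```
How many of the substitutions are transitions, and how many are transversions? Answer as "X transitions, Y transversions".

Transitions (purine↔purine or pyrimidine↔pyrimidine): 9 C→T, 25 C→T.
Transversions (purine↔pyrimidine): 8 C→G, 20 T→A.

2 transitions, 2 transversions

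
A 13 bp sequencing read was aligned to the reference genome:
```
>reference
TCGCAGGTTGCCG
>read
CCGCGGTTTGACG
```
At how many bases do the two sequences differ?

4

Comparing position by position, 4 bases differ: 1 (T/C), 5 (A/G), 7 (G/T), 11 (C/A).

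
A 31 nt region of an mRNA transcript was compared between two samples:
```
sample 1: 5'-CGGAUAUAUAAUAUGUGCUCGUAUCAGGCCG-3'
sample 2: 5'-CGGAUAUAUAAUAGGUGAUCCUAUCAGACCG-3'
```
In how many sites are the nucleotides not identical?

4

Comparing position by position, 4 sites differ: 14 (U/G), 18 (C/A), 21 (G/C), 28 (G/A).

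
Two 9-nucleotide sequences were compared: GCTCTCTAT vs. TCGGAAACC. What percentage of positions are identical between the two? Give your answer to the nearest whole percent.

11%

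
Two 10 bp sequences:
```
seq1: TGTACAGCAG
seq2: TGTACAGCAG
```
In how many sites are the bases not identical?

No positions differ; the sequences are identical.

0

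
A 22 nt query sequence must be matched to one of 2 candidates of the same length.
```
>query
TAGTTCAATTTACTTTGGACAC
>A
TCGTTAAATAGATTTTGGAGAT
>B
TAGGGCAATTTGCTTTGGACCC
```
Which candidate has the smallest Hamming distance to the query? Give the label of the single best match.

B

A differs at 7 bases; B differs at 4 bases. The closest is B.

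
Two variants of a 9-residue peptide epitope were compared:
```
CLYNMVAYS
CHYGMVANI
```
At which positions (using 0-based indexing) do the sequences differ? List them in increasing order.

1, 3, 7, 8

Scanning 0-based: 1: L/H; 3: N/G; 7: Y/N; 8: S/I.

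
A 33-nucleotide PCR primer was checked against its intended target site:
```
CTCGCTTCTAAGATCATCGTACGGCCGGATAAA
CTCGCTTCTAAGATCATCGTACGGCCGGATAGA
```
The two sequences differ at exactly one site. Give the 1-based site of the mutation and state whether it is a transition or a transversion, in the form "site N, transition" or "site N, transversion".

The sequences differ only at site 32: A→G (purine→purine), a transition.

site 32, transition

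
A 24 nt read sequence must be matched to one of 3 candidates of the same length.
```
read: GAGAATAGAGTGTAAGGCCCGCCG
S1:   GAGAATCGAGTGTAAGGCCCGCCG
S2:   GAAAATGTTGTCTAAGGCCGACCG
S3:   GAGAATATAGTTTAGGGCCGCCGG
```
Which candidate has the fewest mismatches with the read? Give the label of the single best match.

S1

S1 differs at 1 base; S2 differs at 7 bases; S3 differs at 6 bases. The closest is S1.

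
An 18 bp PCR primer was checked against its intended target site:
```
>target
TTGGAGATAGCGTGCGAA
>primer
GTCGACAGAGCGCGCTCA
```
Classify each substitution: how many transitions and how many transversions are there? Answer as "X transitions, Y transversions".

1 transition, 6 transversions

Transitions (purine↔purine or pyrimidine↔pyrimidine): 13 T→C.
Transversions (purine↔pyrimidine): 1 T→G, 3 G→C, 6 G→C, 8 T→G, 16 G→T, 17 A→C.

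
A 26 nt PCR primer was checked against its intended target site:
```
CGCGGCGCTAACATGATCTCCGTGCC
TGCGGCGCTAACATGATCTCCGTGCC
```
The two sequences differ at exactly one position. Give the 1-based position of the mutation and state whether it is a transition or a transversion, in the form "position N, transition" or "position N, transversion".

position 1, transition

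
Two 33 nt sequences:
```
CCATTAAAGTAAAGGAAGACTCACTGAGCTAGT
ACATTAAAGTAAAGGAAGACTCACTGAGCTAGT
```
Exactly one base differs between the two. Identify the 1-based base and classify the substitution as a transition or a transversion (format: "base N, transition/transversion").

The sequences differ only at base 1: C→A (pyrimidine→purine), a transversion.

base 1, transversion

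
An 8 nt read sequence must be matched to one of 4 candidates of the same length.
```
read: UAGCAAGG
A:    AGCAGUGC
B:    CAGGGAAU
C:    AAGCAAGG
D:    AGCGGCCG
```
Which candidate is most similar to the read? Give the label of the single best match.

C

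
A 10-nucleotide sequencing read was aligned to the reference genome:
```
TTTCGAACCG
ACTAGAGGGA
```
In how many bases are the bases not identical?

7

The sequences differ at bases 1, 2, 4, 7, 8, 9, 10 (1-based) — 7 in total.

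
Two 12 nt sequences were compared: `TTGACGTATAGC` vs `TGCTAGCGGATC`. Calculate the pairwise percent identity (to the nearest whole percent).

33%

Mismatches at positions 2, 3, 4, 5, 7, 8, 9, 11 (1-based): 8 of 12.
Identical positions: 4/12 = 33.33% → 33%.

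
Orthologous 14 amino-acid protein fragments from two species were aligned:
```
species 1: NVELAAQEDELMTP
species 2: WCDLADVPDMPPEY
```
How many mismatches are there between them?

11

Comparing position by position, 11 residues differ: 1 (N/W), 2 (V/C), 3 (E/D), 6 (A/D), 7 (Q/V), 8 (E/P), 10 (E/M), 11 (L/P), 12 (M/P), 13 (T/E), 14 (P/Y).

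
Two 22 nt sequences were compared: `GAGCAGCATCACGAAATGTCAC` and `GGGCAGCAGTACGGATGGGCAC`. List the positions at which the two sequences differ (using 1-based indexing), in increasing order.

2, 9, 10, 14, 16, 17, 19

Scanning 1-based: 2: A/G; 9: T/G; 10: C/T; 14: A/G; 16: A/T; 17: T/G; 19: T/G.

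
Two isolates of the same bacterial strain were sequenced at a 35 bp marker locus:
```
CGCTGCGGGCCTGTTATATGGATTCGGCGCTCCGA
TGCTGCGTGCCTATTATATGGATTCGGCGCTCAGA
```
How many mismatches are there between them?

4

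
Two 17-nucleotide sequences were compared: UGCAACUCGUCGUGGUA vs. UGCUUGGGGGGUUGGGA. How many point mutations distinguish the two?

9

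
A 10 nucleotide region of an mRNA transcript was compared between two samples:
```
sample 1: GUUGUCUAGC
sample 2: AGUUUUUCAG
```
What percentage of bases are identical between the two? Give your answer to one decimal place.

30.0%

7 positions differ (1, 2, 4, 6, 8, 9, 10), so 3 of 10 match: 3/10 = 30%.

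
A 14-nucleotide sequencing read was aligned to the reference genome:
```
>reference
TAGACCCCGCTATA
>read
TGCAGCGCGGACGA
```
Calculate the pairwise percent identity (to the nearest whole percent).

43%

8 positions differ (2, 3, 5, 7, 10, 11, 12, 13), so 6 of 14 match: 6/14 = 42.86%.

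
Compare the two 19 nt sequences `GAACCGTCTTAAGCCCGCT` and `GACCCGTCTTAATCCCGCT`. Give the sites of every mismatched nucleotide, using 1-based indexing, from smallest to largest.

3, 13

Scanning 1-based: 3: A/C; 13: G/T.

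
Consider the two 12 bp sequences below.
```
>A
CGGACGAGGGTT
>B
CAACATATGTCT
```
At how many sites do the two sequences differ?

Comparing position by position, 8 sites differ: 2 (G/A), 3 (G/A), 4 (A/C), 5 (C/A), 6 (G/T), 8 (G/T), 10 (G/T), 11 (T/C).

8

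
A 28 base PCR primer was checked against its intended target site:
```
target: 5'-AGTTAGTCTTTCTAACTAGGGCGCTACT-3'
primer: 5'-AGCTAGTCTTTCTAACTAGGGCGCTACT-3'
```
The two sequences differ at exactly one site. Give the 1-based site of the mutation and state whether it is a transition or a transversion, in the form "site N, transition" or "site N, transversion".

site 3, transition

Site 3 changes T→C. T is a pyrimidine and C is a pyrimidine, so this is a transition.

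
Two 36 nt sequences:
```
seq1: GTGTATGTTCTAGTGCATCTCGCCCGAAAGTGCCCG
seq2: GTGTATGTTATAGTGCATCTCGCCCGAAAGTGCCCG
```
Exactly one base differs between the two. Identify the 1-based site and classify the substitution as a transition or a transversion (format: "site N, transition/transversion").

site 10, transversion

Site 10 changes C→A. C is a pyrimidine and A is a purine, so this is a transversion.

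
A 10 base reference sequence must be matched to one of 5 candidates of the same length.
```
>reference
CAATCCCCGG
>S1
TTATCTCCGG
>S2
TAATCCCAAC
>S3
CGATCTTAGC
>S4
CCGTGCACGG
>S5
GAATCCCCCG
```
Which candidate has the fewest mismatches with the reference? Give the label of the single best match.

S5

Hamming distances to reference — S1: 3; S2: 4; S3: 5; S4: 4; S5: 2.
Smallest is S5 with 2 mismatches.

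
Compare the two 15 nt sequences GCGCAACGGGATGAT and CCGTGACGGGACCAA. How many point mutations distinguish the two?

6

The sequences differ at positions 1, 4, 5, 12, 13, 15 (1-based) — 6 in total.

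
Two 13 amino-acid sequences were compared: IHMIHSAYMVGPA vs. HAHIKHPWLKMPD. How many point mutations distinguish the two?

Comparing position by position, 11 residues differ: 1 (I/H), 2 (H/A), 3 (M/H), 5 (H/K), 6 (S/H), 7 (A/P), 8 (Y/W), 9 (M/L), 10 (V/K), 11 (G/M), 13 (A/D).

11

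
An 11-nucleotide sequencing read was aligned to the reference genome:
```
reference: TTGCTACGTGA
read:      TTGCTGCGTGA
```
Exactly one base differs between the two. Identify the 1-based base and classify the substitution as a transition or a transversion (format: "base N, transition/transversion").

The sequences differ only at base 6: A→G (purine→purine), a transition.

base 6, transition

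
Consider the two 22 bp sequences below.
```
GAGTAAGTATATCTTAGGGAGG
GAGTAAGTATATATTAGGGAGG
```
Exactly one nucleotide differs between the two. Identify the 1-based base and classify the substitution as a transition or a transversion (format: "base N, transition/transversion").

base 13, transversion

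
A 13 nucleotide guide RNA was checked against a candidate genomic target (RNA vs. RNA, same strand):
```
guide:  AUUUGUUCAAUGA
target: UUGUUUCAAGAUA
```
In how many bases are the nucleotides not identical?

8

The sequences differ at bases 1, 3, 5, 7, 8, 10, 11, 12 (1-based) — 8 in total.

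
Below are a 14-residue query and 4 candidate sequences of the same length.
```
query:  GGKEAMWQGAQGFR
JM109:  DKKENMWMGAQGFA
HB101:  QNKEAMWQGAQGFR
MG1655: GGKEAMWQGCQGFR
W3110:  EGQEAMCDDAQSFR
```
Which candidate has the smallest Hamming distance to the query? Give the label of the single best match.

Hamming distances to query — JM109: 5; HB101: 2; MG1655: 1; W3110: 6.
Smallest is MG1655 with 1 mismatch.

MG1655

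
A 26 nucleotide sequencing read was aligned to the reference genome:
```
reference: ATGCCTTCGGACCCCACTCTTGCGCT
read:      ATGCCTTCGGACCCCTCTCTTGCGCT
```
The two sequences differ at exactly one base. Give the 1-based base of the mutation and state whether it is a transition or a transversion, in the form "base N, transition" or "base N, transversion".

Base 16 changes A→T. A is a purine and T is a pyrimidine, so this is a transversion.

base 16, transversion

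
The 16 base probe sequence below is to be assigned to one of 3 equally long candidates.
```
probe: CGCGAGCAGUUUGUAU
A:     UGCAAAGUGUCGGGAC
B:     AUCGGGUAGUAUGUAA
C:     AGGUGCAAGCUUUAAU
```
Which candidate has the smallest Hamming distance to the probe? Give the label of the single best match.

B

Hamming distances to probe — A: 9; B: 6; C: 9.
Smallest is B with 6 mismatches.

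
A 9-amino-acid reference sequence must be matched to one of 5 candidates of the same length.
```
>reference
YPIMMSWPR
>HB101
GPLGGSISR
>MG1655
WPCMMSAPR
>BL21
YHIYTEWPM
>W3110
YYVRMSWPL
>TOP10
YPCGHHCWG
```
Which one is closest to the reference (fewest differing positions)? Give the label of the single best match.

MG1655

Hamming distances to reference — HB101: 6; MG1655: 3; BL21: 5; W3110: 4; TOP10: 7.
Smallest is MG1655 with 3 mismatches.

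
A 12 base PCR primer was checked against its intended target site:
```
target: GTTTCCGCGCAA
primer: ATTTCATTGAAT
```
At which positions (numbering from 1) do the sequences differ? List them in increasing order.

1, 6, 7, 8, 10, 12

Differences at position 1 (G→A), position 6 (C→A), position 7 (G→T), position 8 (C→T), position 10 (C→A), position 12 (A→T).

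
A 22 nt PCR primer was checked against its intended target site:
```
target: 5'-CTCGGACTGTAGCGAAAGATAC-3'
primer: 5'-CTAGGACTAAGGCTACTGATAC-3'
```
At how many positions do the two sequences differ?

7

Mismatches (1-based): position 3: C→A; position 9: G→A; position 10: T→A; position 11: A→G; position 14: G→T; position 16: A→C; position 17: A→T.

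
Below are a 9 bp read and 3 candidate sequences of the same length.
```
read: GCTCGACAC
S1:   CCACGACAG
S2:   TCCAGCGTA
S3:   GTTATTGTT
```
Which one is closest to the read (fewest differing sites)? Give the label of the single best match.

S1 differs at 3 sites; S2 differs at 7 sites; S3 differs at 7 sites. The closest is S1.

S1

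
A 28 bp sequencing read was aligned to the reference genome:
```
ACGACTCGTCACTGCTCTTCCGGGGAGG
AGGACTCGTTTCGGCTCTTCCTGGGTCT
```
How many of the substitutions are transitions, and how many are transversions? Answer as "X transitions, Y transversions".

1 transition, 7 transversions

Mismatches (1-based):
site 2: C→G (pyrimidine→purine, transversion)
site 10: C→T (pyrimidine→pyrimidine, transition)
site 11: A→T (purine→pyrimidine, transversion)
site 13: T→G (pyrimidine→purine, transversion)
site 22: G→T (purine→pyrimidine, transversion)
site 26: A→T (purine→pyrimidine, transversion)
site 27: G→C (purine→pyrimidine, transversion)
site 28: G→T (purine→pyrimidine, transversion)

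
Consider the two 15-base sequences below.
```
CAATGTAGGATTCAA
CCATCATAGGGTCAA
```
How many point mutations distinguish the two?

Comparing position by position, 7 sites differ: 2 (A/C), 5 (G/C), 6 (T/A), 7 (A/T), 8 (G/A), 10 (A/G), 11 (T/G).

7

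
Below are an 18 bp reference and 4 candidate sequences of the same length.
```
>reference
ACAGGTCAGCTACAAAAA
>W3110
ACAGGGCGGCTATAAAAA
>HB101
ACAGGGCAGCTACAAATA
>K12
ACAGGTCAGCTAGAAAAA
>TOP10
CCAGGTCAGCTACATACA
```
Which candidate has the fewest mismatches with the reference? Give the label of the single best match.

Hamming distances to reference — W3110: 3; HB101: 2; K12: 1; TOP10: 3.
Smallest is K12 with 1 mismatch.

K12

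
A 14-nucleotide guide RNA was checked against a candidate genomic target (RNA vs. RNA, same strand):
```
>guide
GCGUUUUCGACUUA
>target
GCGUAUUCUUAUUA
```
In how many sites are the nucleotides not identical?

Comparing position by position, 4 sites differ: 5 (U/A), 9 (G/U), 10 (A/U), 11 (C/A).

4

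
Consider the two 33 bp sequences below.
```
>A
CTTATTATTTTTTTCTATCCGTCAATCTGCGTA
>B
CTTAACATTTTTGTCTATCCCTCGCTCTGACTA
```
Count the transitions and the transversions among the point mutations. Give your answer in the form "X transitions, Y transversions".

2 transitions, 6 transversions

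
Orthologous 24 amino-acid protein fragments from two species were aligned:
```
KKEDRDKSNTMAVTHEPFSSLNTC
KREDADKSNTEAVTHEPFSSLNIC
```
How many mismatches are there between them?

4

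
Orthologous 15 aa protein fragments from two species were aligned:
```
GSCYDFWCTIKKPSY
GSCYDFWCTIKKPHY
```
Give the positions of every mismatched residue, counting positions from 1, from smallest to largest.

14

Differences at position 14 (S→H).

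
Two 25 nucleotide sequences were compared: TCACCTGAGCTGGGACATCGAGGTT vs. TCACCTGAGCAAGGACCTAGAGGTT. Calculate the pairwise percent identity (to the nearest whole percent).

84%

Mismatches at positions 11, 12, 17, 19 (1-based): 4 of 25.
Identical positions: 21/25 = 84% → 84%.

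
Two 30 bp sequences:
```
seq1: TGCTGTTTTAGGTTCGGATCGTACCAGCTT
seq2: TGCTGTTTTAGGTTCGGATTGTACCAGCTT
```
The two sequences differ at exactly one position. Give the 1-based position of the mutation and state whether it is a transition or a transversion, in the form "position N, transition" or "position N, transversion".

Position 20 changes C→T. C is a pyrimidine and T is a pyrimidine, so this is a transition.

position 20, transition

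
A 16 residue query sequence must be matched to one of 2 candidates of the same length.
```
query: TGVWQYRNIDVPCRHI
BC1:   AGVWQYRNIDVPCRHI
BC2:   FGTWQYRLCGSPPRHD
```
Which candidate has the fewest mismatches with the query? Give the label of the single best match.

BC1

BC1 differs at 1 residue; BC2 differs at 8 residues. The closest is BC1.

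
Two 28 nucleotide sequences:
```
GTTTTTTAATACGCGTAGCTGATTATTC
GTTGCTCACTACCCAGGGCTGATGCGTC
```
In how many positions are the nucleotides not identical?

11

Comparing position by position, 11 positions differ: 4 (T/G), 5 (T/C), 7 (T/C), 9 (A/C), 13 (G/C), 15 (G/A), 16 (T/G), 17 (A/G), 24 (T/G), 25 (A/C), 26 (T/G).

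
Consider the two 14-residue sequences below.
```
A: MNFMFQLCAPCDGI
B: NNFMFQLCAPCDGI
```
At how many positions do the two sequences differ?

1

Mismatches (1-based): position 1: M→N.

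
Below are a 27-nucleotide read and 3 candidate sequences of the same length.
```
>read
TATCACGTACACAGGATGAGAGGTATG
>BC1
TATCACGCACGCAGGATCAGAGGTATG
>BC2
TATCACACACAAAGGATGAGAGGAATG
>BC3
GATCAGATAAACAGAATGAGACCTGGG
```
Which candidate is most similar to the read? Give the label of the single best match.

BC1

Hamming distances to read — BC1: 3; BC2: 4; BC3: 9.
Smallest is BC1 with 3 mismatches.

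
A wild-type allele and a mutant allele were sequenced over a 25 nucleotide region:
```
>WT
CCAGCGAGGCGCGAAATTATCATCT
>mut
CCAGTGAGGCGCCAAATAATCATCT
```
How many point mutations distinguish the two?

3

Comparing position by position, 3 positions differ: 5 (C/T), 13 (G/C), 18 (T/A).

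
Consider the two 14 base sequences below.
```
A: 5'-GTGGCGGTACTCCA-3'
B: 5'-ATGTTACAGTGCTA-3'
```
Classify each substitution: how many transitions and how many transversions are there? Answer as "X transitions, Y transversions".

6 transitions, 4 transversions

Transitions (purine↔purine or pyrimidine↔pyrimidine): 1 G→A, 5 C→T, 6 G→A, 9 A→G, 10 C→T, 13 C→T.
Transversions (purine↔pyrimidine): 4 G→T, 7 G→C, 8 T→A, 11 T→G.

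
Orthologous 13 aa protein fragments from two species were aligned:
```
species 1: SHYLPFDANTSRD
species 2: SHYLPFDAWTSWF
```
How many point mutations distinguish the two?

Mismatches (1-based): residue 9: N→W; residue 12: R→W; residue 13: D→F.

3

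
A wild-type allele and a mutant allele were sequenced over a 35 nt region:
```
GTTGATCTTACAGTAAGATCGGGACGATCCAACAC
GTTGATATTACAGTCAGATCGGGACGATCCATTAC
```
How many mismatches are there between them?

4

Comparing position by position, 4 positions differ: 7 (C/A), 15 (A/C), 32 (A/T), 33 (C/T).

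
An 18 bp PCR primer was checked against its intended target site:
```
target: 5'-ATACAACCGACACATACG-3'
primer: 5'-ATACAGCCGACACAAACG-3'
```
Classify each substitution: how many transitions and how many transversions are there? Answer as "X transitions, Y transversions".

1 transition, 1 transversion

Mismatches (1-based):
site 6: A→G (purine→purine, transition)
site 15: T→A (pyrimidine→purine, transversion)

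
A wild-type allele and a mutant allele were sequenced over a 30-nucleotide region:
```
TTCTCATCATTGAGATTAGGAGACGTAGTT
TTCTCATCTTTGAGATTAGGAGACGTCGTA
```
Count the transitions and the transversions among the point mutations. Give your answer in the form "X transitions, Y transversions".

0 transitions, 3 transversions

Mismatches (1-based):
position 9: A→T (purine→pyrimidine, transversion)
position 27: A→C (purine→pyrimidine, transversion)
position 30: T→A (pyrimidine→purine, transversion)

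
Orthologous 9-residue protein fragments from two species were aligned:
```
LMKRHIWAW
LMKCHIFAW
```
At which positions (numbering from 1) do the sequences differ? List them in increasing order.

Differences at position 4 (R→C), position 7 (W→F).

4, 7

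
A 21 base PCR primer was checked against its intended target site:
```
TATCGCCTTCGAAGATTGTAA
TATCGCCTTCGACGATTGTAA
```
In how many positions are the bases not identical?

Mismatches (1-based): position 13: A→C.

1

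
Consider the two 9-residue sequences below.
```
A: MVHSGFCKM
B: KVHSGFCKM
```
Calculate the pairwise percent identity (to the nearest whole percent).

89%

1 position differs (1), so 8 of 9 match: 8/9 = 88.89%.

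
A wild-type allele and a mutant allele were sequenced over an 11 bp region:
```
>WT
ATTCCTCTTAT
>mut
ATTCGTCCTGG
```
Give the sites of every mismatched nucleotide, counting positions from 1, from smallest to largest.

5, 8, 10, 11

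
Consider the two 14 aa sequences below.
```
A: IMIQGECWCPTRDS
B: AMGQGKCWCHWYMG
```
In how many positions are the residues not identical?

Comparing position by position, 8 positions differ: 1 (I/A), 3 (I/G), 6 (E/K), 10 (P/H), 11 (T/W), 12 (R/Y), 13 (D/M), 14 (S/G).

8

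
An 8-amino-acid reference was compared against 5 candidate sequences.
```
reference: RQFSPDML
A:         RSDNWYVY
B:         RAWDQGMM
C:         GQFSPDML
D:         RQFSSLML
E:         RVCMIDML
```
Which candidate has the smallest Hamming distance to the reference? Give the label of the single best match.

A differs at 7 residues; B differs at 6 residues; C differs at 1 residue; D differs at 2 residues; E differs at 4 residues. The closest is C.

C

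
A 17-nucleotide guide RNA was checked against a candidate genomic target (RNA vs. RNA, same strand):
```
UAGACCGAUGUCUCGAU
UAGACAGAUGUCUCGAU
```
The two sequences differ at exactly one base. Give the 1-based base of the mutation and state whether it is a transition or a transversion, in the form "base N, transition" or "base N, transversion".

Base 6 changes C→A. C is a pyrimidine and A is a purine, so this is a transversion.

base 6, transversion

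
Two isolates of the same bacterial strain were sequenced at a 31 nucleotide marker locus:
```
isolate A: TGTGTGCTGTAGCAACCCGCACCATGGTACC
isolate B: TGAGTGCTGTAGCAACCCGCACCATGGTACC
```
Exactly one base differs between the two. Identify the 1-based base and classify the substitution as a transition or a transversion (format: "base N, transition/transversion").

The sequences differ only at base 3: T→A (pyrimidine→purine), a transversion.

base 3, transversion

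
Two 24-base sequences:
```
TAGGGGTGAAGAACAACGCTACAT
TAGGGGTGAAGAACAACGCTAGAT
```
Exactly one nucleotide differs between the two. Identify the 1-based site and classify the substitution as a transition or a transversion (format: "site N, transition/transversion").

site 22, transversion

The sequences differ only at site 22: C→G (pyrimidine→purine), a transversion.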